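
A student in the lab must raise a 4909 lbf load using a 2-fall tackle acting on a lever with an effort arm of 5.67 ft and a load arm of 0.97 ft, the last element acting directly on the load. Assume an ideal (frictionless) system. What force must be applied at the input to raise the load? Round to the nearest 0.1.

Block-and-tackle MA = number of supporting rope parts = 2.
Lever MA = effort arm / load arm = 5.67/0.97 = 5.8454.
Combined ideal MA = 2 × 5.8454 = 11.691.
Effort = load / MA = 4909 / 11.691 = 419.91 lbf.

419.9 lbf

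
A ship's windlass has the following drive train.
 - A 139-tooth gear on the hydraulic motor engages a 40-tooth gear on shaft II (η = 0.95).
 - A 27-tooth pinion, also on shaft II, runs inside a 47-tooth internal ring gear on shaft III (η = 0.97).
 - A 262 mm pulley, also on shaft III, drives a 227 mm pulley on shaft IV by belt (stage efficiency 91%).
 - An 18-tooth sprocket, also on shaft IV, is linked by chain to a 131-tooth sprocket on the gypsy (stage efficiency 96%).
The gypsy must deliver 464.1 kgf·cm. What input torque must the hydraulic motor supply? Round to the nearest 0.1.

182.5 kgf·cm

Overall ratio R = 0.28777 × 1.7407 × 0.86641 × 7.2778 = 3.1587; overall efficiency η = 0.95 × 0.97 × 0.91 × 0.96 = 0.8050.
Input torque = output torque / (R × η) = 464.1 / (3.1587 × 0.8050) = 182.52 kgf·cm.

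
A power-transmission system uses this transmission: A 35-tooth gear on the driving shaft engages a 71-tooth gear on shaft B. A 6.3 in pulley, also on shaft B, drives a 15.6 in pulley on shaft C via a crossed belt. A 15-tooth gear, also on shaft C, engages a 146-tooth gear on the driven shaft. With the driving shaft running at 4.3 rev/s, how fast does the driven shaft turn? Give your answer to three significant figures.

gear mesh 71/35 = 2.0286 → 4.3/2.0286 = 2.1197 rev/s
belt 15.6/6.3 = 2.4762 → 2.1197/2.4762 = 0.85604 rev/s
gear mesh 146/15 = 9.7333 → 0.85604/9.7333 = 0.087949 rev/s

0.0879 rev/s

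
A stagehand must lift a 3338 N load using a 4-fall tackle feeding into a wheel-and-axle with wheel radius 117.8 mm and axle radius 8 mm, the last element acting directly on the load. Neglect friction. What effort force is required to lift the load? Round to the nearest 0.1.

Block-and-tackle MA = number of supporting rope parts = 4.
Wheel-and-axle MA = R/r = 117.8/8 = 14.725.
Combined ideal MA = 4 × 14.725 = 58.9.
Effort = load / MA = 3338 / 58.9 = 56.672 N.

56.7 N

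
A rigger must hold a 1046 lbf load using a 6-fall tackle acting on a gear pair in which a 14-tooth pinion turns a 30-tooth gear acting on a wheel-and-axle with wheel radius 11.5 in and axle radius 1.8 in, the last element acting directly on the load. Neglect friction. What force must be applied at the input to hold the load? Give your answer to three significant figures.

12.7 lbf

Block-and-tackle MA = number of supporting rope parts = 6.
Gear pair MA = 30/14 = 2.1429.
Wheel-and-axle MA = R/r = 11.5/1.8 = 6.3889.
Combined ideal MA = 6 × 2.1429 × 6.3889 = 82.143.
Effort = load / MA = 1046 / 82.143 = 12.734 lbf.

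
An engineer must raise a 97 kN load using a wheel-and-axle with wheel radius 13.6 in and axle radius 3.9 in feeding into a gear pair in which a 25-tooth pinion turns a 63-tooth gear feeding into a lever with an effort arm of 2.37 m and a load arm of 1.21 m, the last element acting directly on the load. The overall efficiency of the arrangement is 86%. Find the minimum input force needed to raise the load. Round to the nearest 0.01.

Wheel-and-axle MA = R/r = 13.6/3.9 = 3.4872.
Gear pair MA = 63/25 = 2.52.
Lever MA = effort arm / load arm = 2.37/1.21 = 1.9587.
Combined ideal MA = 3.4872 × 2.52 × 1.9587 = 17.212.
Actual MA = 17.212 × 0.86 = 14.803.
Effort = load / actual MA = 97 / 14.803 = 6.5529 kN.

6.55 kN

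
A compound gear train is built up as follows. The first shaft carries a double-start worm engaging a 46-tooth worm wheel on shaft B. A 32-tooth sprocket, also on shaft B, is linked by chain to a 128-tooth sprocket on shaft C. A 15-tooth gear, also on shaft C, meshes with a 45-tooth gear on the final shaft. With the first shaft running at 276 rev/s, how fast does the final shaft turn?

1 rev/s

the first shaft → shaft B (worm, 46/2): 276 ÷ 23 = 12 rev/s
shaft B → shaft C (chain, 128/32): 12 ÷ 4 = 3 rev/s
shaft C → the final shaft (gear mesh, 45/15): 3 ÷ 3 = 1 rev/s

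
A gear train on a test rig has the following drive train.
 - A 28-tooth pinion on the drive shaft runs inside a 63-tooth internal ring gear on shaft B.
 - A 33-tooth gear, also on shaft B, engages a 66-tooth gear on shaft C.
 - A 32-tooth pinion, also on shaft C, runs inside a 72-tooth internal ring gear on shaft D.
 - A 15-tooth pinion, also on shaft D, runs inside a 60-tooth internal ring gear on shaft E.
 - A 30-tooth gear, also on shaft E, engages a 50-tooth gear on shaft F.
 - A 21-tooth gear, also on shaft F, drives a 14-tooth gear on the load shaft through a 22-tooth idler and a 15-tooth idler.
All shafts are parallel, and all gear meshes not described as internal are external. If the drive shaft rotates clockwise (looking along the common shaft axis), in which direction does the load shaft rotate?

the drive shaft → shaft B: internal mesh, same direction → CW.
shaft B → shaft C: external mesh, 1 reversal → CCW.
shaft C → shaft D: internal mesh, same direction → CCW.
shaft D → shaft E: internal mesh, same direction → CCW.
shaft E → shaft F: external mesh, 1 reversal → CW.
shaft F → the load shaft: driver → idler → idler → driven is 3 external meshes, 3 reversals → CCW.
5 reversals in total — an odd number — so the load shaft turns opposite to the drive shaft.

counterclockwise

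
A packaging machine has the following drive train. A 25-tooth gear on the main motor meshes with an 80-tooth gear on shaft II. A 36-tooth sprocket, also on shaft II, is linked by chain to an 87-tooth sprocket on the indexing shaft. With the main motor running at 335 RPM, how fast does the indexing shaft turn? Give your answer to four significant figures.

43.32 RPM

the main motor → shaft II (gear mesh, 80/25): 335 ÷ 3.2 = 104.69 RPM
shaft II → the indexing shaft (chain, 87/36): 104.69 ÷ 2.4167 = 43.319 RPM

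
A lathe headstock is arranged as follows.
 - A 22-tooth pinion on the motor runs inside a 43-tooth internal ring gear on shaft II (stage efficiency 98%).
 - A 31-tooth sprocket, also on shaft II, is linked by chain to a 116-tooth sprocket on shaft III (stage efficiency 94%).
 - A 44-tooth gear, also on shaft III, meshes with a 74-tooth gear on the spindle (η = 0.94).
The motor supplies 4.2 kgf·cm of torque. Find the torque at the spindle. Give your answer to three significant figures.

44.7 kgf·cm

After the internal gear (43/22): 4.2 × 1.9545 × 0.98 = 8.0449 kgf·cm
After the chain (116/31): 8.0449 × 3.7419 × 0.94 = 28.297 kgf·cm
After the gear mesh (74/44): 28.297 × 1.6818 × 0.94 = 44.735 kgf·cm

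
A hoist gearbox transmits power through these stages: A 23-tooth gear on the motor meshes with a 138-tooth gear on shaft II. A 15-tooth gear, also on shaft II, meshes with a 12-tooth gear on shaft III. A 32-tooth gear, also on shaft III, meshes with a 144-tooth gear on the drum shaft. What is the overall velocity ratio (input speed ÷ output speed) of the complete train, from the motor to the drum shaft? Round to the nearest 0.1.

21.6

Each stage contributes driven/driver: gear mesh 138/23 = 6, gear mesh 12/15 = 0.8, gear mesh 144/32 = 4.5.
Overall: 6 × 0.8 × 4.5 = 21.6.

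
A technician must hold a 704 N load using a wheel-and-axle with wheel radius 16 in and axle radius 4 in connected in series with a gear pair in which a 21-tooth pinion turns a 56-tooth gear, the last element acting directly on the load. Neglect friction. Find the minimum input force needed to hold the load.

66 N

Wheel-and-axle MA = R/r = 16/4 = 4.
Gear pair MA = 56/21 = 2.6667.
Combined ideal MA = 4 × 2.6667 = 10.667.
Effort = load / MA = 704 / 10.667 = 66 N.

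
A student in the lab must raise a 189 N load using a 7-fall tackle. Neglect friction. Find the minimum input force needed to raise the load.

27 N

Block-and-tackle MA = number of supporting rope parts = 7.
Effort = load / MA = 189 / 7 = 27 N.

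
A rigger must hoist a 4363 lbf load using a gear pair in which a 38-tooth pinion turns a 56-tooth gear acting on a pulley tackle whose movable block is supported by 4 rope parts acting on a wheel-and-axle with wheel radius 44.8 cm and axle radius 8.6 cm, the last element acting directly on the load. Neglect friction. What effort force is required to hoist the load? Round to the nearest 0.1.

142.1 lbf

Gear pair MA = 56/38 = 1.4737.
Block-and-tackle MA = number of supporting rope parts = 4.
Wheel-and-axle MA = R/r = 44.8/8.6 = 5.2093.
Combined ideal MA = 1.4737 × 4 × 5.2093 = 30.707.
Effort = load / MA = 4363 / 30.707 = 142.08 lbf.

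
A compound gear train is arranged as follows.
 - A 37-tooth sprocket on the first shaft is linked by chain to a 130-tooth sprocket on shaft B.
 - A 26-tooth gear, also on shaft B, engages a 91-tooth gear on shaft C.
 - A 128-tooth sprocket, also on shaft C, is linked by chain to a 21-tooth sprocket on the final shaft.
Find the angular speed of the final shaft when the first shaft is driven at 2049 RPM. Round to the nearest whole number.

chain 130/37 = 3.5135 → 2049/3.5135 = 583.18 RPM
gear mesh 91/26 = 3.5 → 583.18/3.5 = 166.62 RPM
chain 21/128 = 0.16406 → 166.62/0.16406 = 1015.6 RPM

1016 RPM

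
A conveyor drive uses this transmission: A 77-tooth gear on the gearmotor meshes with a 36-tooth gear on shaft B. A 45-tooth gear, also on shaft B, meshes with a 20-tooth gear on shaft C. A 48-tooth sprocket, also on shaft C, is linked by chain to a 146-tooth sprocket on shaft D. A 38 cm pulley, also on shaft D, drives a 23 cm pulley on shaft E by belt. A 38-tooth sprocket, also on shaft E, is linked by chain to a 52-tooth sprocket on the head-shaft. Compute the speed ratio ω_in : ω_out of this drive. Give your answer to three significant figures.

Each stage contributes driven/driver: gear mesh 36/77 = 0.46753, gear mesh 20/45 = 0.44444, chain 146/48 = 3.0417, belt 23/38 = 0.60526, chain 52/38 = 1.3684.
Overall: 0.46753 × 0.44444 × 3.0417 × 0.60526 × 1.3684 = 0.52349.

0.523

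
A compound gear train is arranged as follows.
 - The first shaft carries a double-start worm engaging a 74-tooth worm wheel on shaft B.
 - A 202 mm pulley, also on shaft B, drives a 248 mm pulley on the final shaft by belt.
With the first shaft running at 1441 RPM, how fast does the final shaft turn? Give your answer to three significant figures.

31.7 RPM

Worm: ratio = 74/2 = 37, so shaft B turns at 1441 / 37 = 38.946 RPM.
Belt: ratio = 248/202 = 1.2277, so the final shaft turns at 38.946 / 1.2277 = 31.722 RPM.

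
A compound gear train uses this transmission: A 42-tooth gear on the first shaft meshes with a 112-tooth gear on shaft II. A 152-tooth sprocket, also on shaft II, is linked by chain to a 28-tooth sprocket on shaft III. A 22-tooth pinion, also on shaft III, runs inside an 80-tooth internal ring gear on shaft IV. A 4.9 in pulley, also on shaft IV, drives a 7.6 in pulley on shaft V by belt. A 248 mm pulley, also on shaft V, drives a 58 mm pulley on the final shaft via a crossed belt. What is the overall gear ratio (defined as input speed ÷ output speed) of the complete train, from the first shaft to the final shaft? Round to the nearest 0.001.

0.648

Each stage contributes driven/driver: gear mesh 112/42 = 2.6667, chain 28/152 = 0.18421, internal gear 80/22 = 3.6364, belt 7.6/4.9 = 1.551, belt 58/248 = 0.23387.
Overall: 2.6667 × 0.18421 × 3.6364 × 1.551 × 0.23387 = 0.64795.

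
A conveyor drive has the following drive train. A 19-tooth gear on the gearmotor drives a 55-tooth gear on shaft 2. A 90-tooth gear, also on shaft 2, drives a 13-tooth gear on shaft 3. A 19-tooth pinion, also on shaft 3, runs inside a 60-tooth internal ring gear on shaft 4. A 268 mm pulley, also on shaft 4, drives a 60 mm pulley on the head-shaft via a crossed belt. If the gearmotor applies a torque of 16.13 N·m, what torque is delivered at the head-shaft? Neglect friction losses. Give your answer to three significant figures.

After the gear mesh (55/19): 16.13 × 2.8947 = 46.692 N·m
After the gear mesh (13/90): 46.692 × 0.14444 = 6.7444 N·m
After the internal gear (60/19): 6.7444 × 3.1579 = 21.298 N·m
After the belt (60/268): 21.298 × 0.22388 = 4.7682 N·m

4.77 N·m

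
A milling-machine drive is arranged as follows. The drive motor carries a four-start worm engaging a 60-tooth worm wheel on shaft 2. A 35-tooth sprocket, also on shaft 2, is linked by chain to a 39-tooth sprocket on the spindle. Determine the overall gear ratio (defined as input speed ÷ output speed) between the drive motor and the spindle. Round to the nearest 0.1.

16.7

Each stage contributes driven/driver: worm 60/4 = 15, chain 39/35 = 1.1143.
Overall: 15 × 1.1143 = 16.714.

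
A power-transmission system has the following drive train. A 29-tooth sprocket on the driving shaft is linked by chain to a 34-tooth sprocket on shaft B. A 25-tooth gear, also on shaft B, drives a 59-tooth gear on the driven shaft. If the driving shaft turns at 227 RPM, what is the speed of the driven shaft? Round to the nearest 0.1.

the driving shaft → shaft B (chain, 34/29): 227 ÷ 1.1724 = 193.62 RPM
shaft B → the driven shaft (gear mesh, 59/25): 193.62 ÷ 2.36 = 82.041 RPM

82.0 RPM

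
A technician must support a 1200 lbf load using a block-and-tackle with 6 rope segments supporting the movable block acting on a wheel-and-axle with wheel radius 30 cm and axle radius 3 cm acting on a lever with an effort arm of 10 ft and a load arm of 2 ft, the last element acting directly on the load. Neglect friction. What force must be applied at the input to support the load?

Block-and-tackle MA = number of supporting rope parts = 6.
Wheel-and-axle MA = R/r = 30/3 = 10.
Lever MA = effort arm / load arm = 10/2 = 5.
Combined ideal MA = 6 × 10 × 5 = 300.
Effort = load / MA = 1200 / 300 = 4 lbf.

4 lbf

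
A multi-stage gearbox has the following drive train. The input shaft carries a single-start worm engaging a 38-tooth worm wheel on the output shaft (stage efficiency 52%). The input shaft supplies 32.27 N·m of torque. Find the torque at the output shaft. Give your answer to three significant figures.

After the worm (38/1): 32.27 × 38 × 0.52 = 637.66 N·m

638 N·m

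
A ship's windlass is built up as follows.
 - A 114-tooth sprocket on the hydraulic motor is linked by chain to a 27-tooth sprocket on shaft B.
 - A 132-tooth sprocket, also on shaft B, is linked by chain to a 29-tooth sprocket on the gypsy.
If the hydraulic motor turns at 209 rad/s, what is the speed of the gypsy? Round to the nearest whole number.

4017 rad/s

the hydraulic motor → shaft B (chain, 27/114): 209 ÷ 0.23684 = 882.44 rad/s
shaft B → the gypsy (chain, 29/132): 882.44 ÷ 0.2197 = 4016.6 rad/s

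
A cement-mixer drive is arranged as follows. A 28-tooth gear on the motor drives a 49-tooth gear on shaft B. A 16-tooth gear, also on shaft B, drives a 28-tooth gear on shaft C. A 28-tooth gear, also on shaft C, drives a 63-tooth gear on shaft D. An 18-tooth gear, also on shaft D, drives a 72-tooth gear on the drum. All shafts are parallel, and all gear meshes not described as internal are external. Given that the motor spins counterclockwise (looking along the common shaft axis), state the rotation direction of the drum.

the motor → shaft B: external mesh, 1 reversal → CW.
shaft B → shaft C: external mesh, 1 reversal → CCW.
shaft C → shaft D: external mesh, 1 reversal → CW.
shaft D → the drum: external mesh, 1 reversal → CCW.
4 reversals in total — an even number — so the drum turns the same way as the motor.

counterclockwise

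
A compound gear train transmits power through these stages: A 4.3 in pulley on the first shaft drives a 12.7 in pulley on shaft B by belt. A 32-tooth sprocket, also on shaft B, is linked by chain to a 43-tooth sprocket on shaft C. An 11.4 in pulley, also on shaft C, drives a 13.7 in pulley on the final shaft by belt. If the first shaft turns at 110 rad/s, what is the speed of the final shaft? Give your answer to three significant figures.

23.1 rad/s

belt 12.7/4.3 = 2.9535 → 110/2.9535 = 37.244 rad/s
chain 43/32 = 1.3438 → 37.244/1.3438 = 27.717 rad/s
belt 13.7/11.4 = 1.2018 → 27.717/1.2018 = 23.063 rad/s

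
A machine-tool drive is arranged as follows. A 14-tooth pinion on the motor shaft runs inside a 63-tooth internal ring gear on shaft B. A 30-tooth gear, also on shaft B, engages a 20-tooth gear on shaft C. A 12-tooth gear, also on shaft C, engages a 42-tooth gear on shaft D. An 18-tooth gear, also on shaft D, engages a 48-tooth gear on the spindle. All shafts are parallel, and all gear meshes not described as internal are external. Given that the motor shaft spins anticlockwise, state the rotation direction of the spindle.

the motor shaft → shaft B: internal mesh, same direction → CCW.
shaft B → shaft C: external mesh, 1 reversal → CW.
shaft C → shaft D: external mesh, 1 reversal → CCW.
shaft D → the spindle: external mesh, 1 reversal → CW.
3 reversals in total — an odd number — so the spindle turns opposite to the motor shaft.

clockwise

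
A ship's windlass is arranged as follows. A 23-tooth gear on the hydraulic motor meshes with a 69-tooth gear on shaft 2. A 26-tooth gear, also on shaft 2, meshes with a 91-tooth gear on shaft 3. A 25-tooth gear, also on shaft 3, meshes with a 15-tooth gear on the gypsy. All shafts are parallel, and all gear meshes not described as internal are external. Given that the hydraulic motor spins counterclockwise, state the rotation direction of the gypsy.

clockwise

the hydraulic motor → shaft 2: external mesh, 1 reversal → CW.
shaft 2 → shaft 3: external mesh, 1 reversal → CCW.
shaft 3 → the gypsy: external mesh, 1 reversal → CW.
3 reversals in total — an odd number — so the gypsy turns opposite to the hydraulic motor.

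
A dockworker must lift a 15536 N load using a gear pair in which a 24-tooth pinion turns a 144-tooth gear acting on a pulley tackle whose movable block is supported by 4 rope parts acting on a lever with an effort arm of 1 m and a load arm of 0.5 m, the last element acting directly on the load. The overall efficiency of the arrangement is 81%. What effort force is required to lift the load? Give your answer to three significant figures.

400 N

Gear pair MA = 144/24 = 6.
Block-and-tackle MA = number of supporting rope parts = 4.
Lever MA = effort arm / load arm = 1/0.5 = 2.
Combined ideal MA = 6 × 4 × 2 = 48.
Actual MA = 48 × 0.81 = 38.88.
Effort = load / actual MA = 15536 / 38.88 = 399.59 N.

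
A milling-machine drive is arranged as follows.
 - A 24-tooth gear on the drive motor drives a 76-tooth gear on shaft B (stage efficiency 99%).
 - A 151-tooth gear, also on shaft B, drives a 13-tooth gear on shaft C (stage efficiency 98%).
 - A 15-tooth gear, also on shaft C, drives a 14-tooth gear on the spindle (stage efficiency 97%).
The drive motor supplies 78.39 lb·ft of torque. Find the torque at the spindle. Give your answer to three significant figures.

18.8 lb·ft

After the gear mesh (76/24): 78.39 × 3.1667 × 0.99 = 245.75 lb·ft
After the gear mesh (13/151): 245.75 × 0.086093 × 0.98 = 20.734 lb·ft
After the gear mesh (14/15): 20.734 × 0.93333 × 0.97 = 18.772 lb·ft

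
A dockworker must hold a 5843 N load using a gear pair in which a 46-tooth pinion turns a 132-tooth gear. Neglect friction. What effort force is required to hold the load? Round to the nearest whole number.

2036 N

Gear pair MA = 132/46 = 2.8696.
Effort = load / MA = 5843 / 2.8696 = 2036.2 N.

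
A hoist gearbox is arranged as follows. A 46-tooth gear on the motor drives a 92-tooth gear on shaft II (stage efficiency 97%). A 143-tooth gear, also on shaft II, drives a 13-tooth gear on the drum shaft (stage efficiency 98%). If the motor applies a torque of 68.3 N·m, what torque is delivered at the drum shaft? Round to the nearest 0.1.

gear mesh 92/46 = 2 → τ = 68.3·2·0.97 = 132.5 N·m
gear mesh 13/143 = 0.090909 → τ = 132.5·0.090909·0.98 = 11.805 N·m

11.8 N·m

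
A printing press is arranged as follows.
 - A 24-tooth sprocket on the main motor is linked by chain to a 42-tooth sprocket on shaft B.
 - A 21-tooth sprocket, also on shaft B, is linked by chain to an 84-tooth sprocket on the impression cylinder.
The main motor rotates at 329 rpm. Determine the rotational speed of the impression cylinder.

47 rpm

the main motor → shaft B (chain, 42/24): 329 ÷ 1.75 = 188 rpm
shaft B → the impression cylinder (chain, 84/21): 188 ÷ 4 = 47 rpm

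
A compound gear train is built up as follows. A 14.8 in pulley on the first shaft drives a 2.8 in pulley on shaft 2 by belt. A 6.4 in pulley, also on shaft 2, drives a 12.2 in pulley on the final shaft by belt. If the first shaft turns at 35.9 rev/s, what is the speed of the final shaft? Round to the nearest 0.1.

99.5 rev/s

the first shaft → shaft 2 (belt, 2.8/14.8): 35.9 ÷ 0.18919 = 189.76 rev/s
shaft 2 → the final shaft (belt, 12.2/6.4): 189.76 ÷ 1.9062 = 99.545 rev/s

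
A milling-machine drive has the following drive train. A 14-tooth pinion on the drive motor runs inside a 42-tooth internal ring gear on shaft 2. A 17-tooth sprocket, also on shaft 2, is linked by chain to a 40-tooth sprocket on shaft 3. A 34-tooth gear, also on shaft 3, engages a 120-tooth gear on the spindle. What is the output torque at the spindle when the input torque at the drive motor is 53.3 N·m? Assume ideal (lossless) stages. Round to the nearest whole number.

Internal gear: ratio = 42/14 = 3; torque at shaft 2 = 53.3 × 3 = 159.9 N·m.
Chain: ratio = 40/17 = 2.3529; torque at shaft 3 = 159.9 × 2.3529 = 376.24 N·m.
Gear mesh: ratio = 120/34 = 3.5294; torque at the spindle = 376.24 × 3.5294 = 1327.9 N·m.

1328 N·m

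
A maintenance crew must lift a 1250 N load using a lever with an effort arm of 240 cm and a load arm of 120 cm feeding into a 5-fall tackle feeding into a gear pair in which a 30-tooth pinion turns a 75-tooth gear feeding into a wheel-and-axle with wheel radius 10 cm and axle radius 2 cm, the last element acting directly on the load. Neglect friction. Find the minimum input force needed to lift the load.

Lever MA = effort arm / load arm = 240/120 = 2.
Block-and-tackle MA = number of supporting rope parts = 5.
Gear pair MA = 75/30 = 2.5.
Wheel-and-axle MA = R/r = 10/2 = 5.
Combined ideal MA = 2 × 5 × 2.5 × 5 = 125.
Effort = load / MA = 1250 / 125 = 10 N.

10 N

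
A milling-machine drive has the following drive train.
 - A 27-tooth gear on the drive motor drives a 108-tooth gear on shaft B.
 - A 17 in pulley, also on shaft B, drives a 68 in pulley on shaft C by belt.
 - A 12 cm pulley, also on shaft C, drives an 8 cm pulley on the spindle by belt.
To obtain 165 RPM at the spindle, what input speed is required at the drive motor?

1760 RPM

Overall ratio R = 4 × 4 × 0.66667 = 10.667.
Required input speed = output speed × R = 165 × 10.667 = 1760 RPM.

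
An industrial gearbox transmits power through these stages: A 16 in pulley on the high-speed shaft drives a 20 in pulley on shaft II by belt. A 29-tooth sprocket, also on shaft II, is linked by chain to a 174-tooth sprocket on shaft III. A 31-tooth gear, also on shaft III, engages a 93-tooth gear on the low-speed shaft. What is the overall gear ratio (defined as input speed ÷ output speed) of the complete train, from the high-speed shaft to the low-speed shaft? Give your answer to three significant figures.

Each stage contributes driven/driver: belt 20/16 = 1.25, chain 174/29 = 6, gear mesh 93/31 = 3.
Overall: 1.25 × 6 × 3 = 22.5.

22.5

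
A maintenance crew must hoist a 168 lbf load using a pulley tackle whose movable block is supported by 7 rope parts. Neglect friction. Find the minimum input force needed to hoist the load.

Block-and-tackle MA = number of supporting rope parts = 7.
Effort = load / MA = 168 / 7 = 24 lbf.

24 lbf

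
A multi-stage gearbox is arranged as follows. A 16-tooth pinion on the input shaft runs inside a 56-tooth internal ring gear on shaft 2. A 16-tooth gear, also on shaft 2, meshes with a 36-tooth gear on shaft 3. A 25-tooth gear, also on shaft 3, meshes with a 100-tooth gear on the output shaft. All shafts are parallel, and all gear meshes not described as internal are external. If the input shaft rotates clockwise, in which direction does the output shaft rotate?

clockwise

the input shaft → shaft 2: internal mesh, same direction → CW.
shaft 2 → shaft 3: external mesh, 1 reversal → CCW.
shaft 3 → the output shaft: external mesh, 1 reversal → CW.
2 reversals in total — an even number — so the output shaft turns the same way as the input shaft.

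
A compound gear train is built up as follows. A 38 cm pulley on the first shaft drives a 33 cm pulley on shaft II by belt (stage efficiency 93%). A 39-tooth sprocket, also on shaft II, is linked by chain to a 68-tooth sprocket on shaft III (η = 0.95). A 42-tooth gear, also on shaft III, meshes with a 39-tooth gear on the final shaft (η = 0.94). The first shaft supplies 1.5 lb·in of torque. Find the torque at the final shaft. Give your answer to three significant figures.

1.75 lb·in

After the belt (33/38): 1.5 × 0.86842 × 0.93 = 1.2114 lb·in
After the chain (68/39): 1.2114 × 1.7436 × 0.95 = 2.0067 lb·in
After the gear mesh (39/42): 2.0067 × 0.92857 × 0.94 = 1.7515 lb·in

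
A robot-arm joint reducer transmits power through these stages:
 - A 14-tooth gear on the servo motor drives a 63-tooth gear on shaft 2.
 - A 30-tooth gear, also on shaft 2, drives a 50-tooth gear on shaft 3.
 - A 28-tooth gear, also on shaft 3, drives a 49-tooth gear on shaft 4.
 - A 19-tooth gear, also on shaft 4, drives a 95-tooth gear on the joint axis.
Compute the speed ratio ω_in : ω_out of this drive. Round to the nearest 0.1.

65.6

Each stage contributes driven/driver: gear mesh 63/14 = 4.5, gear mesh 50/30 = 1.6667, gear mesh 49/28 = 1.75, gear mesh 95/19 = 5.
Overall: 4.5 × 1.6667 × 1.75 × 5 = 65.625.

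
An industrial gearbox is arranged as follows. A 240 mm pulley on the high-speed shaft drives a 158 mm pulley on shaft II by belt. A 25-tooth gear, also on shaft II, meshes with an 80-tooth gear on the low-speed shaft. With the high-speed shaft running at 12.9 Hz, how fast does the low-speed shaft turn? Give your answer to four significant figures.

belt 158/240 = 0.65833 → 12.9/0.65833 = 19.595 Hz
gear mesh 80/25 = 3.2 → 19.595/3.2 = 6.1234 Hz

6.123 Hz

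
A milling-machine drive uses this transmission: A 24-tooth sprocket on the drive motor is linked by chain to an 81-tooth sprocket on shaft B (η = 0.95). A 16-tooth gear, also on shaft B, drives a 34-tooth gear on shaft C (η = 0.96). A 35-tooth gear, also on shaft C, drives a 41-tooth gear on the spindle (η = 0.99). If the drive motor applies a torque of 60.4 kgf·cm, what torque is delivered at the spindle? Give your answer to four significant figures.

458.2 kgf·cm

After the chain (81/24): 60.4 × 3.375 × 0.95 = 193.66 kgf·cm
After the gear mesh (34/16): 193.66 × 2.125 × 0.96 = 395.06 kgf·cm
After the gear mesh (41/35): 395.06 × 1.1714 × 0.99 = 458.16 kgf·cm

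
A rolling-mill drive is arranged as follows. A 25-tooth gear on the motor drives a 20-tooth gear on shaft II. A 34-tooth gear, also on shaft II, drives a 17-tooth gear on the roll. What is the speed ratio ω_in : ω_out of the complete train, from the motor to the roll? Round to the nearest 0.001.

Each stage contributes driven/driver: gear mesh 20/25 = 0.8, gear mesh 17/34 = 0.5.
Overall: 0.8 × 0.5 = 0.4.

0.400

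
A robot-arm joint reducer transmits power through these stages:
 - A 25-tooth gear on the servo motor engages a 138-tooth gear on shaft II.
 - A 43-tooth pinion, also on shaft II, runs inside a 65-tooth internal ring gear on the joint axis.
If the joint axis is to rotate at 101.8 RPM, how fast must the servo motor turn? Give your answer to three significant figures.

Overall ratio R = 5.52 × 1.5116 = 8.3442.
Required input speed = output speed × R = 101.8 × 8.3442 = 849.44 RPM.

849 RPM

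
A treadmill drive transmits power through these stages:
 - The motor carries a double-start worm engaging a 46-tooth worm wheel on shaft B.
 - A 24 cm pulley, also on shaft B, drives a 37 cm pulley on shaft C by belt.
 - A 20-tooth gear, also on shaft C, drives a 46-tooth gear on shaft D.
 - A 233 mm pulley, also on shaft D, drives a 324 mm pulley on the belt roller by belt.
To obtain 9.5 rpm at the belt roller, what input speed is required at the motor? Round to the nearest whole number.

1077 rpm

Overall ratio R = 23 × 1.5417 × 2.3 × 1.3906 = 113.41.
Required input speed = output speed × R = 9.5 × 113.41 = 1077.4 rpm.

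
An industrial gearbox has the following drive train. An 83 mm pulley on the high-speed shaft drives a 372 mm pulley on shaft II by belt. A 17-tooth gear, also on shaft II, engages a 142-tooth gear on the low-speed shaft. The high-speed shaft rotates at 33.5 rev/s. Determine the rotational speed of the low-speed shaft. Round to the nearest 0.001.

belt 372/83 = 4.4819 → 33.5/4.4819 = 7.4745 rev/s
gear mesh 142/17 = 8.3529 → 7.4745/8.3529 = 0.89483 rev/s

0.895 rev/s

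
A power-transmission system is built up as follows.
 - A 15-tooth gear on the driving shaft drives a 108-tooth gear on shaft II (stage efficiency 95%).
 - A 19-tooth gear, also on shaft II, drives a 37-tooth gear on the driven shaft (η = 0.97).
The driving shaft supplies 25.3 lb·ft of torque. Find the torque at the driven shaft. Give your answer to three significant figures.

gear mesh 108/15 = 7.2 → τ = 25.3·7.2·0.95 = 173.05 lb·ft
gear mesh 37/19 = 1.9474 → τ = 173.05·1.9474·0.97 = 326.89 lb·ft

327 lb·ft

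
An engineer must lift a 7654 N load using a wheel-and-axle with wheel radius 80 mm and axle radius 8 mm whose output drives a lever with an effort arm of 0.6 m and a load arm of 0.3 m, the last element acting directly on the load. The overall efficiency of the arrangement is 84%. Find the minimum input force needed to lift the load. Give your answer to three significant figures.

Wheel-and-axle MA = R/r = 80/8 = 10.
Lever MA = effort arm / load arm = 0.6/0.3 = 2.
Combined ideal MA = 10 × 2 = 20.
Actual MA = 20 × 0.84 = 16.8.
Effort = load / actual MA = 7654 / 16.8 = 455.6 N.

456 N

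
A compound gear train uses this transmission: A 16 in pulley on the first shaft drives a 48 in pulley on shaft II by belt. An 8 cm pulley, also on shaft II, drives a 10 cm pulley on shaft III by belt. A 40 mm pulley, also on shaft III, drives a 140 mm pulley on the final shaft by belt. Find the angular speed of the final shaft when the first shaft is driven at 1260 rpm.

belt 48/16 = 3 → 1260/3 = 420 rpm
belt 10/8 = 1.25 → 420/1.25 = 336 rpm
belt 140/40 = 3.5 → 336/3.5 = 96 rpm

96 rpm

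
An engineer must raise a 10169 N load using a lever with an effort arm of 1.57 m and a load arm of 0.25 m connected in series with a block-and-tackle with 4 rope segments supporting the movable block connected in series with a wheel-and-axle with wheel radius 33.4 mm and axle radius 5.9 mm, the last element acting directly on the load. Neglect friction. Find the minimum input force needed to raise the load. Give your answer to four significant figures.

Lever MA = effort arm / load arm = 1.57/0.25 = 6.28.
Block-and-tackle MA = number of supporting rope parts = 4.
Wheel-and-axle MA = R/r = 33.4/5.9 = 5.661.
Combined ideal MA = 6.28 × 4 × 5.661 = 142.2.
Effort = load / MA = 10169 / 142.2 = 71.51 N.

71.51 N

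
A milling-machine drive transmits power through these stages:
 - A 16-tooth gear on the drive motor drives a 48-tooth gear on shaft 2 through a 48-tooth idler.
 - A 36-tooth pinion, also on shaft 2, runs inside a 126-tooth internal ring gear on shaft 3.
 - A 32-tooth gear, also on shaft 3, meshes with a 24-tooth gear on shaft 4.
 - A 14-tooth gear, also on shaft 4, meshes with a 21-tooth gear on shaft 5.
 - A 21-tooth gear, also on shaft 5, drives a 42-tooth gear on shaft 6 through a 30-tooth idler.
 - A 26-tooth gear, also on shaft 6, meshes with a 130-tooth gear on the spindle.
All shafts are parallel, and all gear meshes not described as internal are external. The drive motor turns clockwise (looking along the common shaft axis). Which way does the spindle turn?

the drive motor → shaft 2: driver → idler → driven is 2 external meshes, 2 reversals → CW.
shaft 2 → shaft 3: internal mesh, same direction → CW.
shaft 3 → shaft 4: external mesh, 1 reversal → CCW.
shaft 4 → shaft 5: external mesh, 1 reversal → CW.
shaft 5 → shaft 6: driver → idler → driven is 2 external meshes, 2 reversals → CW.
shaft 6 → the spindle: external mesh, 1 reversal → CCW.
7 reversals in total — an odd number — so the spindle turns opposite to the drive motor.

counterclockwise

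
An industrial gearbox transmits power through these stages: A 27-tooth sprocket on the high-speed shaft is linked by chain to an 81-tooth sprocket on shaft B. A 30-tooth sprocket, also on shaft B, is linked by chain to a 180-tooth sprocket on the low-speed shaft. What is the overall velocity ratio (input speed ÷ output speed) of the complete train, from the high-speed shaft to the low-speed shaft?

Each stage contributes driven/driver: chain 81/27 = 3, chain 180/30 = 6.
Overall: 3 × 6 = 18.

18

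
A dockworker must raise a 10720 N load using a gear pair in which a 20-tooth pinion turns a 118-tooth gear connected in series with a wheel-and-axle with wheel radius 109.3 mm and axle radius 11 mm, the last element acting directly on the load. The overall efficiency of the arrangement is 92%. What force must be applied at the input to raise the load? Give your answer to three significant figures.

199 N

Gear pair MA = 118/20 = 5.9.
Wheel-and-axle MA = R/r = 109.3/11 = 9.9364.
Combined ideal MA = 5.9 × 9.9364 = 58.625.
Actual MA = 58.625 × 0.92 = 53.935.
Effort = load / actual MA = 10720 / 53.935 = 198.76 N.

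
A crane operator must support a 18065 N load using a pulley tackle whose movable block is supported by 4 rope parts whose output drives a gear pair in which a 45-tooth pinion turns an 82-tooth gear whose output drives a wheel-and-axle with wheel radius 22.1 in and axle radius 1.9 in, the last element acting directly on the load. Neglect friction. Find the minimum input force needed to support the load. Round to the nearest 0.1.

213.1 N

Block-and-tackle MA = number of supporting rope parts = 4.
Gear pair MA = 82/45 = 1.8222.
Wheel-and-axle MA = R/r = 22.1/1.9 = 11.632.
Combined ideal MA = 4 × 1.8222 × 11.632 = 84.781.
Effort = load / MA = 18065 / 84.781 = 213.08 N.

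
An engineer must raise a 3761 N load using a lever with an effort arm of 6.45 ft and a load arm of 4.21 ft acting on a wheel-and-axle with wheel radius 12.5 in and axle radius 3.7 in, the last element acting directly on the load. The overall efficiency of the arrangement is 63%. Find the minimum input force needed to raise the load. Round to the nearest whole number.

Lever MA = effort arm / load arm = 6.45/4.21 = 1.5321.
Wheel-and-axle MA = R/r = 12.5/3.7 = 3.3784.
Combined ideal MA = 1.5321 × 3.3784 = 5.1759.
Actual MA = 5.1759 × 0.63 = 3.2608.
Effort = load / actual MA = 3761 / 3.2608 = 1153.4 N.

1153 N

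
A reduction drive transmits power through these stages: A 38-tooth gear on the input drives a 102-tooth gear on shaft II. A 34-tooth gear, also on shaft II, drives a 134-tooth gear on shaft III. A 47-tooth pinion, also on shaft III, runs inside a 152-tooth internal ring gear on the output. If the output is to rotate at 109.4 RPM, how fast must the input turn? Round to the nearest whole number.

3743 RPM

Overall ratio R = 2.6842 × 3.9412 × 3.234 = 34.213.
Required input speed = output speed × R = 109.4 × 34.213 = 3742.9 RPM.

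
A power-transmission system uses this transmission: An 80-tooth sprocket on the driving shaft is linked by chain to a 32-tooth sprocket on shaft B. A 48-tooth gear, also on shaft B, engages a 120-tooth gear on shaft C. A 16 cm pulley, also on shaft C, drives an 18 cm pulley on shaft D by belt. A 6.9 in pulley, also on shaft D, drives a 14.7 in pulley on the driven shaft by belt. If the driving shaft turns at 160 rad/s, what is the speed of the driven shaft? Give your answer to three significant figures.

66.8 rad/s

the driving shaft → shaft B (chain, 32/80): 160 ÷ 0.4 = 400 rad/s
shaft B → shaft C (gear mesh, 120/48): 400 ÷ 2.5 = 160 rad/s
shaft C → shaft D (belt, 18/16): 160 ÷ 1.125 = 142.22 rad/s
shaft D → the driven shaft (belt, 14.7/6.9): 142.22 ÷ 2.1304 = 66.757 rad/s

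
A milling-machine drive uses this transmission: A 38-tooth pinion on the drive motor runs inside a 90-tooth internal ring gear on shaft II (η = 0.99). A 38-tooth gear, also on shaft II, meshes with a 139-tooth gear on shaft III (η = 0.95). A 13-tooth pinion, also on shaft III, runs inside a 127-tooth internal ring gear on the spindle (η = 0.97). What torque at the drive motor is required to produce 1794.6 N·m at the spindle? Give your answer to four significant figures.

23.24 N·m

Overall ratio R = 2.3684 × 3.6579 × 9.7692 = 84.635; overall efficiency η = 0.99 × 0.95 × 0.97 = 0.9123.
Input torque = output torque / (R × η) = 1794.6 / (84.635 × 0.9123) = 23.243 N·m.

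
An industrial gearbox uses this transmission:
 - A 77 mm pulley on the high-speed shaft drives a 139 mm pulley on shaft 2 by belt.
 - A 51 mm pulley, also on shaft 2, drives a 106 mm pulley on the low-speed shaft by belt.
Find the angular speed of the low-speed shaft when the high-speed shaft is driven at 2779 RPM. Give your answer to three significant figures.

the high-speed shaft → shaft 2 (belt, 139/77): 2779 ÷ 1.8052 = 1539.4 RPM
shaft 2 → the low-speed shaft (belt, 106/51): 1539.4 ÷ 2.0784 = 740.68 RPM

741 RPM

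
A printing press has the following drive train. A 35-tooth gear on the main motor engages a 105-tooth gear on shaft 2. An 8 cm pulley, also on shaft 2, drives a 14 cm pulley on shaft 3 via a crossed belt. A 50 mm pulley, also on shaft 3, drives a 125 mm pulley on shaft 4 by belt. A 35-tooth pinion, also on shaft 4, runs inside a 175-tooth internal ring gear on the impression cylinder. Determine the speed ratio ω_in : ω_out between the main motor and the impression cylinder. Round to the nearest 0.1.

Each stage contributes driven/driver: gear mesh 105/35 = 3, belt 14/8 = 1.75, belt 125/50 = 2.5, internal gear 175/35 = 5.
Overall: 3 × 1.75 × 2.5 × 5 = 65.625.

65.6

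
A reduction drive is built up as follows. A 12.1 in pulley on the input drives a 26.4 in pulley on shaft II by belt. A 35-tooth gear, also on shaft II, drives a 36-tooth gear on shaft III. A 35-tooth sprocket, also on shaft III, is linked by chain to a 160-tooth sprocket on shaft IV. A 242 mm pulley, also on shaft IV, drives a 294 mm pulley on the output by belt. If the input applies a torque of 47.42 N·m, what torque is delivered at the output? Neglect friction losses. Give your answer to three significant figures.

belt 26.4/12.1 = 2.1818 → τ = 47.42·2.1818 = 103.46 N·m
gear mesh 36/35 = 1.0286 → τ = 103.46·1.0286 = 106.42 N·m
chain 160/35 = 4.5714 → τ = 106.42·4.5714 = 486.48 N·m
belt 294/242 = 1.2149 → τ = 486.48·1.2149 = 591.01 N·m

591 N·m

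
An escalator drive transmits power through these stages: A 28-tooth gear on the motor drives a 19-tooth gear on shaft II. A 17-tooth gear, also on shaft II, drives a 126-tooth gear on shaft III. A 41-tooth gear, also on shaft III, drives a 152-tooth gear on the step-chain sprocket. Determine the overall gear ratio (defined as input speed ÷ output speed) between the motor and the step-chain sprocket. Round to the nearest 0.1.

Each stage contributes driven/driver: gear mesh 19/28 = 0.67857, gear mesh 126/17 = 7.4118, gear mesh 152/41 = 3.7073.
Overall: 0.67857 × 7.4118 × 3.7073 = 18.646.

18.6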